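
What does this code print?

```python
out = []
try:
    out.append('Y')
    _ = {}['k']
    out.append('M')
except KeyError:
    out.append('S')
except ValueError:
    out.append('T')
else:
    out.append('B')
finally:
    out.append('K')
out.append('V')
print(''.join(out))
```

Execution trace: 'Y' (try body) → 'S' (except KeyError) → 'K' (finally) → 'V' (after the try/except). Output: YSKV

Answer: YSKV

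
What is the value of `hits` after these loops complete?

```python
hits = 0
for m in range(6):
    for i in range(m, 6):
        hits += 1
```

Upper triangle: 6 + 5 + ... + 1
`hits` takes the values: 0 → 1 → 2 → 3 → 4 → 5 → 6 → 7 → 8 → 9 → 10 → 11 → 12 → 13 → 14 → 15 → 16 → 17 → 18 → 19 → 20 → 21

Answer: 21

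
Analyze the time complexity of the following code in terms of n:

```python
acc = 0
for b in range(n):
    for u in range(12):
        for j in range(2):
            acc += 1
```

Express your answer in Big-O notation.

Each loop level contributes: n × 1 × 1. Multiplying the contributions gives O(n).

Answer: O(n)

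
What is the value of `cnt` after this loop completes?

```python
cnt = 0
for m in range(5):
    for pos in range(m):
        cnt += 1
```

Triangle number: 0+1+2+...+4
`cnt` takes the values: 0 → 1 → 2 → 3 → 4 → 5 → 6 → 7 → 8 → 9 → 10

Answer: 10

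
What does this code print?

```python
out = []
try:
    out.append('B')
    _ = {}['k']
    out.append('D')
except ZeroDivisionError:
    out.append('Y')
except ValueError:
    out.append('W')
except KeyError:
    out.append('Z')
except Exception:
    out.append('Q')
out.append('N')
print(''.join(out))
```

Execution trace: 'B' (try body) → 'Z' (except KeyError) → 'N' (after the try/except). Output: BZN

Answer: BZN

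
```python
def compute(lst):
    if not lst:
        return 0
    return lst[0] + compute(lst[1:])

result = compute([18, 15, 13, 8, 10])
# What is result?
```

18 + 15 + 13 + 8 + 10 + 0 = 64

Answer: 64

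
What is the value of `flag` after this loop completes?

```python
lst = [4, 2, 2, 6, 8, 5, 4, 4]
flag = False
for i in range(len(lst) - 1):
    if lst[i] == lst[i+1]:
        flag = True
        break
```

Check consecutive duplicates in [4, 2, 2, 6, 8, 5, 4, 4]
`flag` takes the values: False → True

Answer: True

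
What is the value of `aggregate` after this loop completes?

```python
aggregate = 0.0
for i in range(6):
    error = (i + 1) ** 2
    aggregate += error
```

Sum of squared losses 1² + 2² + ... + 6²
`aggregate` takes the values: 0.0 → 1.0 → 5.0 → 14.0 → 30.0 → 55.0 → 91.0

Answer: 91.0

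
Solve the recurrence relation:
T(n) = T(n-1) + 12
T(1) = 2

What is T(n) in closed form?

Unrolling: T(n) = T(1) + 12·(n-1) = 2 + 12(n-1) = 12n - 10.

Answer: T(n) = 12n - 10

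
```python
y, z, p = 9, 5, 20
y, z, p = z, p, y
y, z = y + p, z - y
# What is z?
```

Trace:
`y, z, p = 9, 5, 20` → y = 9; z = 5; p = 20
`y, z, p = z, p, y` → y = 5; z = 20; p = 9
`y, z = y + p, z - y` → y = 14; z = 15
So z = 15

Answer: 15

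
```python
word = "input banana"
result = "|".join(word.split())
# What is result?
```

Trace:
`word = "input banana"` → word = 'input banana'
`result = "|".join(word.split())` → result = 'input|banana'
So result = 'input|banana'

Answer: 'input|banana'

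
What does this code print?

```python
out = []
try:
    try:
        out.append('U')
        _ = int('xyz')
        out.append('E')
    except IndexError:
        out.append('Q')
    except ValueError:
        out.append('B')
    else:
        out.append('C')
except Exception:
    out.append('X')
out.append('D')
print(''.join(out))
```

Execution trace: 'U' (inner try body) → 'B' (inner except ValueError) → 'D' (after the try/except). Output: UBD

Answer: UBD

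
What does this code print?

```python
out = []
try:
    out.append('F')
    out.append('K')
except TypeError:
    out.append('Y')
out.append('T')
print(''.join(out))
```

Execution trace: 'F' (try body) → 'K' (try body, no exception) → 'T' (after the try/except). Output: FKT

Answer: FKT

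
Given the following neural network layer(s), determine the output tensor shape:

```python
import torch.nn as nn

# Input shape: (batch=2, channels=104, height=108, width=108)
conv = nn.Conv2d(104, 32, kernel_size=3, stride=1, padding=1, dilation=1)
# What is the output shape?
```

Input: (2, 104, 108, 108) -> Output: (2, 32, 108, 108)

Answer: (2, 32, 108, 108)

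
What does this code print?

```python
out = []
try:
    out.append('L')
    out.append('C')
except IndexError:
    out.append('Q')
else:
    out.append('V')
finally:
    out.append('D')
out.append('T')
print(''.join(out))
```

Execution trace: 'L' (try body) → 'C' (try body, no exception) → 'V' (else) → 'D' (finally) → 'T' (after the try/except). Output: LCVDT

Answer: LCVDT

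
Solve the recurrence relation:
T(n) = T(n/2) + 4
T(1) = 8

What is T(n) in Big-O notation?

Each step divides n by 2 and adds 4. After log_2(n) steps we reach T(1)=8. So T(n) = 4·log_2(n) + 8 = O(log n).

Answer: O(log n)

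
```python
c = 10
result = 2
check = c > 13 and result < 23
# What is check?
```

Trace:
`c = 10` → c = 10
`result = 2` → result = 2
`check = c > 13 and result < 23` → check = False
So check = False

Answer: False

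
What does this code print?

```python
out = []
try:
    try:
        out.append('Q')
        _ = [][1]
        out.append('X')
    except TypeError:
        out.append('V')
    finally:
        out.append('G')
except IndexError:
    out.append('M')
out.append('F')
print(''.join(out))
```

Execution trace: 'Q' (try body) → 'G' (finally) → 'M' (outer except IndexError) → 'F' (after the try/except). Output: QGMF

Answer: QGMF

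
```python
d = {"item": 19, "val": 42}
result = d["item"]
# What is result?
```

Trace:
`d = {"item": 19, "val": 42}` → d = {'item': 19, 'val': 42}
`result = d["item"]` → result = 19
So result = 19

Answer: 19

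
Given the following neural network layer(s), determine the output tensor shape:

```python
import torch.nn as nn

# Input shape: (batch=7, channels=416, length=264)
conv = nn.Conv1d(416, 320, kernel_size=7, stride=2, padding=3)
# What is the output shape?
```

Input: (7, 416, 264) -> Output: (7, 320, 132)

Answer: (7, 320, 132)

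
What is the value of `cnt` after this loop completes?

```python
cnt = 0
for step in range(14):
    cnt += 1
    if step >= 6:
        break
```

Loop breaks when step reaches 6, cnt is 7
`cnt` takes the values: 0 → 1 → 2 → 3 → 4 → 5 → 6 → 7

Answer: 7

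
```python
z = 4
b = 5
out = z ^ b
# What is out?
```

Trace:
`z = 4` → z = 4
`b = 5` → b = 5
`out = z ^ b` → out = 1
So out = 1

Answer: 1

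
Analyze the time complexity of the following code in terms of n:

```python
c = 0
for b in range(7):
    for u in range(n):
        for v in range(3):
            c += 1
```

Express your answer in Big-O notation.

Each loop level contributes: 1 × n × 1. Multiplying the contributions gives O(n).

Answer: O(n)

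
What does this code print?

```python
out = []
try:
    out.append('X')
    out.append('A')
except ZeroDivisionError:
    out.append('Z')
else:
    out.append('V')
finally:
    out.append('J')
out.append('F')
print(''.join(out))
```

Execution trace: 'X' (try body) → 'A' (try body, no exception) → 'V' (else) → 'J' (finally) → 'F' (after the try/except). Output: XAVJF

Answer: XAVJF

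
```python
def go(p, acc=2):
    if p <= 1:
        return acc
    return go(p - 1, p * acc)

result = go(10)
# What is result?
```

Accumulator trace (n, acc): (10, 2) -> (9, 20) -> (8, 180) -> (7, 1440) -> (6, 10080) -> (5, 60480) -> (4, 302400) -> (3, 1209600) -> (2, 3628800) -> (1, 7257600) -> return 7257600

Answer: 7257600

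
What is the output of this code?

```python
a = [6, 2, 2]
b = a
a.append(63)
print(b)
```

Key concept: basic list aliasing.
Step by step:
`a = [6, 2, 2]` → a = [6, 2, 2]
`b = a` → b = [6, 2, 2] (same object as a)
`a.append(63)` → a = [6, 2, 2, 63] (same object as b); b = [6, 2, 2, 63] (same object as a)
`print(b)` → prints [6, 2, 2, 63]

Answer: [6, 2, 2, 63]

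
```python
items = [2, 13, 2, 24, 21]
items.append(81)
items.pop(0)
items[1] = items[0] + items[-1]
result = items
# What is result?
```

Trace:
`items = [2, 13, 2, 24, 21]` → items = [2, 13, 2, 24, 21]
`items.append(81)` → items = [2, 13, 2, 24, 21, 81]
`items.pop(0)` → items = [13, 2, 24, 21, 81]
`items[1] = items[0] + items[-1]` → items = [13, 94, 24, 21, 81]
`result = items` → result = [13, 94, 24, 21, 81]
So result = [13, 94, 24, 21, 81]

Answer: [13, 94, 24, 21, 81]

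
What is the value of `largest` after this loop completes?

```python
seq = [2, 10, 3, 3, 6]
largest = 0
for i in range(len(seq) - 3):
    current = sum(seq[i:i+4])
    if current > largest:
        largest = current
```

Max sum of 4-element window in [2, 10, 3, 3, 6]
`largest` takes the values: 0 → 18 → 22

Answer: 22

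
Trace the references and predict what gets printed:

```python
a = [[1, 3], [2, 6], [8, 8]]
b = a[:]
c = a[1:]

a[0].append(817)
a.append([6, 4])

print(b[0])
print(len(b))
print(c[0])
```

Key concept: slice with nested mutation.
Step by step:
`a = [[1, 3], [2, 6], [8, 8]]` → a = [[1, 3], [2, 6], [8, 8]]
`b = a[:]` → b = [[1, 3], [2, 6], [8, 8]]
`c = a[1:]` → c = [[2, 6], [8, 8]]
`a[0].append(817)` → a = [[1, 3, 817], [2, 6], [8, 8]]; b = [[1, 3, 817], [2, 6], [8, 8]]
`a.append([6, 4])` → a = [[1, 3, 817], [2, 6], [8, 8], [6, 4]]
`print(b[0])` → prints [1, 3, 817]
`print(len(b))` → prints 3
`print(c[0])` → prints [2, 6]

Answer:
[1, 3, 817]
3
[2, 6]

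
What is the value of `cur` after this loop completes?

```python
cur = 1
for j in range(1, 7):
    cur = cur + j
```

Start at 1, add 1 through 6
`cur` takes the values: 1 → 2 → 4 → 7 → 11 → 16 → 22

Answer: 22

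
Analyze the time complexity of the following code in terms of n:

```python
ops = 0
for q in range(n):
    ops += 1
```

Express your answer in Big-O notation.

Each loop level contributes: n. Multiplying the contributions gives O(n).

Answer: O(n)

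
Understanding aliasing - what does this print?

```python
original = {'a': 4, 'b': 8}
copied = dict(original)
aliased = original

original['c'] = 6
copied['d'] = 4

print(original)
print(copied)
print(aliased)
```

Key concept: dict() creates copy, assignment creates alias.
Step by step:
`original = {'a': 4, 'b': 8}` → original = {'a': 4, 'b': 8}
`copied = dict(original)` → copied = {'a': 4, 'b': 8}
`aliased = original` → aliased = {'a': 4, 'b': 8} (same object as original)
`original['c'] = 6` → original = {'a': 4, 'b': 8, 'c': 6} (same object as aliased); aliased = {'a': 4, 'b': 8, 'c': 6} (same object as original)
`copied['d'] = 4` → copied = {'a': 4, 'b': 8, 'd': 4}
`print(original)` → prints {'a': 4, 'b': 8, 'c': 6}
`print(copied)` → prints {'a': 4, 'b': 8, 'd': 4}
`print(aliased)` → prints {'a': 4, 'b': 8, 'c': 6}

Answer:
{'a': 4, 'b': 8, 'c': 6}
{'a': 4, 'b': 8, 'd': 4}
{'a': 4, 'b': 8, 'c': 6}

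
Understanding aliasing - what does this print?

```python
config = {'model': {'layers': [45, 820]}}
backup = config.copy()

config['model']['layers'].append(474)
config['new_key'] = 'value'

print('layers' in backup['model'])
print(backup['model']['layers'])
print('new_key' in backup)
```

Key concept: shallow copy gotcha with nested dict.
Step by step:
`config = {'model': {'layers': [45, 820]}}` → config = {'model': {'layers': [45, 820]}}
`backup = config.copy()` → backup = {'model': {'layers': [45, 820]}}
`config['model']['layers'].append(474)` → config = {'model': {'layers': [45, 820, 474]}}; backup = {'model': {'layers': [45, 820, 474]}}
`config['new_key'] = 'value'` → config = {'model': {'layers': [45, 820, 474]}, 'new_key': 'value'}
`print('layers' in backup['model'])` → prints True
`print(backup['model']['layers'])` → prints [45, 820, 474]
`print('new_key' in backup)` → prints False

Answer:
True
[45, 820, 474]
False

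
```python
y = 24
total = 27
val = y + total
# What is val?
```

Trace:
`y = 24` → y = 24
`total = 27` → total = 27
`val = y + total` → val = 51
So val = 51

Answer: 51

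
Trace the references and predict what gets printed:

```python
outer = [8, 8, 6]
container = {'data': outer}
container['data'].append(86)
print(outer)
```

Key concept: dict holds reference to list.
Step by step:
`outer = [8, 8, 6]` → outer = [8, 8, 6]
`container = {'data': outer}` → container = {'data': [8, 8, 6]}
`container['data'].append(86)` → outer = [8, 8, 6, 86]; container = {'data': [8, 8, 6, 86]}
`print(outer)` → prints [8, 8, 6, 86]

Answer: [8, 8, 6, 86]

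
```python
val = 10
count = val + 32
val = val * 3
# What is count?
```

Trace:
`val = 10` → val = 10
`count = val + 32` → count = 42
`val = val * 3` → val = 30
So count = 42

Answer: 42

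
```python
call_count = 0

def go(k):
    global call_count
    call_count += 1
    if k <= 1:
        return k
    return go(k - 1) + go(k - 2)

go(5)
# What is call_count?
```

Calls(k) = 1 + Calls(k-1) + Calls(k-2); Calls(0)=Calls(1)=1. For k=5 this gives 15.

Answer: 15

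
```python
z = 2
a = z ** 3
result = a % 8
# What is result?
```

Trace:
`z = 2` → z = 2
`a = z ** 3` → a = 8
`result = a % 8` → result = 0
So result = 0

Answer: 0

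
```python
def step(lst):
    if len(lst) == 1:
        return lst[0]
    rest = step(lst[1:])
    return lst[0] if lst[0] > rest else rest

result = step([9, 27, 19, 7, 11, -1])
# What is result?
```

Recursive max over [9, 27, 19, 7, 11, -1] = 27

Answer: 27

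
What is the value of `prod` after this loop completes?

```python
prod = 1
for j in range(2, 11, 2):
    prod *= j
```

Product of even numbers 2 to 10
`prod` takes the values: 1 → 2 → 8 → 48 → 384 → 3840

Answer: 3840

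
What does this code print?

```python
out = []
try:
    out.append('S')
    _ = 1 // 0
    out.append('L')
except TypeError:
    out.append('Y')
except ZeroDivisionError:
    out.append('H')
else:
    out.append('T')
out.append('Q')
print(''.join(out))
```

Execution trace: 'S' (try body) → 'H' (except ZeroDivisionError) → 'Q' (after the try/except). Output: SHQ

Answer: SHQ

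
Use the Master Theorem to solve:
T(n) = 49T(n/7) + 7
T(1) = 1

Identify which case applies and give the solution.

a=49, b=7, f(n)=7. log_7(49) = 2. Since c=0 < 2, Case 1 applies: T(n) = Θ(n^log_b(a)) = O(n^2).

Answer: O(n^2) - Case 1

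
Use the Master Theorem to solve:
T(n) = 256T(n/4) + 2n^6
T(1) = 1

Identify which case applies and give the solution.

a=256, b=4, f(n)=2n^6. log_4(256) = 4. Since c=6 > 4 and the regularity condition holds (256(n/4)^6 = (256/4^6)n^6 with 256/4^6 < 1), Case 3 applies: T(n) = Θ(f(n)) = O(n^6).

Answer: O(n^6) - Case 3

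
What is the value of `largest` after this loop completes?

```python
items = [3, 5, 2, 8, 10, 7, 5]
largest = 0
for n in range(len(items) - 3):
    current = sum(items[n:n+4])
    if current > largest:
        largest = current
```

Max sum of 4-element window in [3, 5, 2, 8, 10, 7, 5]
`largest` takes the values: 0 → 18 → 25 → 27 → 30

Answer: 30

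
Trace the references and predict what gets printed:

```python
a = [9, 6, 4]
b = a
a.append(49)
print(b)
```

Key concept: basic list aliasing.
Step by step:
`a = [9, 6, 4]` → a = [9, 6, 4]
`b = a` → b = [9, 6, 4] (same object as a)
`a.append(49)` → a = [9, 6, 4, 49] (same object as b); b = [9, 6, 4, 49] (same object as a)
`print(b)` → prints [9, 6, 4, 49]

Answer: [9, 6, 4, 49]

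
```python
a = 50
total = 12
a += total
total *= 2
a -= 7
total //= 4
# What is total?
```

Trace:
`a = 50` → a = 50
`total = 12` → total = 12
`a += total` → a = 62
`total *= 2` → total = 24
`a -= 7` → a = 55
`total //= 4` → total = 6
So total = 6

Answer: 6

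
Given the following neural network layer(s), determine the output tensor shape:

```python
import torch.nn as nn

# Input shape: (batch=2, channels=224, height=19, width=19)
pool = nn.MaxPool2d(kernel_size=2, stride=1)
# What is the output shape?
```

Input: (2, 224, 19, 19) -> Output: (2, 224, 18, 18)

Answer: (2, 224, 18, 18)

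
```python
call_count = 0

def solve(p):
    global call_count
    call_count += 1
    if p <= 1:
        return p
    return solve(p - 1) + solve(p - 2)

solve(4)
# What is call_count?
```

Calls(p) = 1 + Calls(p-1) + Calls(p-2); Calls(0)=Calls(1)=1. For p=4 this gives 9.

Answer: 9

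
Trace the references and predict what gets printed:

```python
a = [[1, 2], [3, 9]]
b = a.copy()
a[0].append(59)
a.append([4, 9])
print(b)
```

Key concept: shallow copy with nested lists.
Step by step:
`a = [[1, 2], [3, 9]]` → a = [[1, 2], [3, 9]]
`b = a.copy()` → b = [[1, 2], [3, 9]]
`a[0].append(59)` → a = [[1, 2, 59], [3, 9]]; b = [[1, 2, 59], [3, 9]]
`a.append([4, 9])` → a = [[1, 2, 59], [3, 9], [4, 9]]
`print(b)` → prints [[1, 2, 59], [3, 9]]

Answer: [[1, 2, 59], [3, 9]]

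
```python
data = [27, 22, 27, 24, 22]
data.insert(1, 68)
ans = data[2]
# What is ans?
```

Trace:
`data = [27, 22, 27, 24, 22]` → data = [27, 22, 27, 24, 22]
`data.insert(1, 68)` → data = [27, 68, 22, 27, 24, 22]
`ans = data[2]` → ans = 22
So ans = 22

Answer: 22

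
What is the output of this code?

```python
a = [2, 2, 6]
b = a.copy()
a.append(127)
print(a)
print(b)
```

Key concept: list.copy() creates independent copy.
Step by step:
`a = [2, 2, 6]` → a = [2, 2, 6]
`b = a.copy()` → b = [2, 2, 6]
`a.append(127)` → a = [2, 2, 6, 127]
`print(a)` → prints [2, 2, 6, 127]
`print(b)` → prints [2, 2, 6]

Answer:
[2, 2, 6, 127]
[2, 2, 6]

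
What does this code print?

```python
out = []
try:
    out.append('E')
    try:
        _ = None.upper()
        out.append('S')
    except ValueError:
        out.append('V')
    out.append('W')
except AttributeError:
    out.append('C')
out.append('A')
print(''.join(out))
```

Execution trace: 'E' (try body) → 'C' (except AttributeError) → 'A' (after the try/except). Output: ECA

Answer: ECA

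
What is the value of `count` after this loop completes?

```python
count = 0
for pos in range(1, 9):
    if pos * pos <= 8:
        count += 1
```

Count numbers where pos² ≤ 8
`count` takes the values: 0 → 1 → 2

Answer: 2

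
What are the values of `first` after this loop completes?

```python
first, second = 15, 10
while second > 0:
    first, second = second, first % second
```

GCD of 15 and 10
`first` takes the values: 15 → 10 → 5

Answer: 5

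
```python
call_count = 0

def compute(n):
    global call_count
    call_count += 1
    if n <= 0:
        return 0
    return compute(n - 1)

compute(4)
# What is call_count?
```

Linear recursion stepping by 1: 5 calls from n=4 down to ≤0.

Answer: 5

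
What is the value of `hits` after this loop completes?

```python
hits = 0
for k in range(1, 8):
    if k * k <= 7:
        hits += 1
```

Count numbers where k² ≤ 7
`hits` takes the values: 0 → 1 → 2

Answer: 2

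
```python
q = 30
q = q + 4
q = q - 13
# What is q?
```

Trace:
`q = 30` → q = 30
`q = q + 4` → q = 34
`q = q - 13` → q = 21
So q = 21

Answer: 21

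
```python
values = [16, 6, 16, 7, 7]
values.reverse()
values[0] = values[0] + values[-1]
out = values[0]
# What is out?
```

Trace:
`values = [16, 6, 16, 7, 7]` → values = [16, 6, 16, 7, 7]
`values.reverse()` → values = [7, 7, 16, 6, 16]
`values[0] = values[0] + values[-1]` → values = [23, 7, 16, 6, 16]
`out = values[0]` → out = 23
So out = 23

Answer: 23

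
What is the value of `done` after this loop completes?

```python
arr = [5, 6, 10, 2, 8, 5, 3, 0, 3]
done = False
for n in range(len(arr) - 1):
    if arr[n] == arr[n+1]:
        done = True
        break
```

Check consecutive duplicates in [5, 6, 10, 2, 8, 5, 3, 0, 3]
`done` takes the values: False

Answer: False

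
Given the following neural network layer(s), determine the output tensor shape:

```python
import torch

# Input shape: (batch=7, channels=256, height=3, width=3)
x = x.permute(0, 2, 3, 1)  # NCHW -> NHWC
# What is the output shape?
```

Input: (7, 256, 3, 3) -> Output: (7, 3, 3, 256)

Answer: (7, 3, 3, 256)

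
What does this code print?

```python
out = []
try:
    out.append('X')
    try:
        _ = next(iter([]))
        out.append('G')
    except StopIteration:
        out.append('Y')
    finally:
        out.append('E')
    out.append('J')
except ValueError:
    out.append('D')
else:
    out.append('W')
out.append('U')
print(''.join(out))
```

Execution trace: 'X' (try body) → 'Y' (inner except StopIteration) → 'E' (inner finally) → 'J' (try body, no exception) → 'W' (else) → 'U' (after the try/except). Output: XYEJWU

Answer: XYEJWU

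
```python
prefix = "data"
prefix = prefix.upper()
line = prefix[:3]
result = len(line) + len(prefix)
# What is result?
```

Trace:
`prefix = "data"` → prefix = 'data'
`prefix = prefix.upper()` → prefix = 'DATA'
`line = prefix[:3]` → line = 'DAT'
`result = len(line) + len(prefix)` → result = 7
So result = 7

Answer: 7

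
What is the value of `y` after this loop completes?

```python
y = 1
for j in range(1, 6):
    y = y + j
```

Start at 1, add 1 through 5
`y` takes the values: 1 → 2 → 4 → 7 → 11 → 16

Answer: 16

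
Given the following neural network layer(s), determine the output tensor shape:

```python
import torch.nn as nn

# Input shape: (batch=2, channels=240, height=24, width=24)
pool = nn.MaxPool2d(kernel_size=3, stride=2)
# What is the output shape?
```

Input: (2, 240, 24, 24) -> Output: (2, 240, 11, 11)

Answer: (2, 240, 11, 11)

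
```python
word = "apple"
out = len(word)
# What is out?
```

Trace:
`word = "apple"` → word = 'apple'
`out = len(word)` → out = 5
So out = 5

Answer: 5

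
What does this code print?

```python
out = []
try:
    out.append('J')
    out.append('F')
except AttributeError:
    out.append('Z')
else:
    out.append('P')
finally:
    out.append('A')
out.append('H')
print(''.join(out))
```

Execution trace: 'J' (try body) → 'F' (try body, no exception) → 'P' (else) → 'A' (finally) → 'H' (after the try/except). Output: JFPAH

Answer: JFPAH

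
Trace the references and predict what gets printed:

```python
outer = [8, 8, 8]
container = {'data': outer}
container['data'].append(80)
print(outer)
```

Key concept: dict holds reference to list.
Step by step:
`outer = [8, 8, 8]` → outer = [8, 8, 8]
`container = {'data': outer}` → container = {'data': [8, 8, 8]}
`container['data'].append(80)` → outer = [8, 8, 8, 80]; container = {'data': [8, 8, 8, 80]}
`print(outer)` → prints [8, 8, 8, 80]

Answer: [8, 8, 8, 80]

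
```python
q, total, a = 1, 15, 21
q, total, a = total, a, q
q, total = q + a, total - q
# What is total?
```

Trace:
`q, total, a = 1, 15, 21` → q = 1; total = 15; a = 21
`q, total, a = total, a, q` → q = 15; total = 21; a = 1
`q, total = q + a, total - q` → q = 16; total = 6
So total = 6

Answer: 6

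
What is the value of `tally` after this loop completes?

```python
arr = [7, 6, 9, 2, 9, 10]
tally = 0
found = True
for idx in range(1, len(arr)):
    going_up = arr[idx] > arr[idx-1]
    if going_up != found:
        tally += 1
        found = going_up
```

Count direction changes in [7, 6, 9, 2, 9, 10]
`tally` takes the values: 0 → 1 → 2 → 3 → 4

Answer: 4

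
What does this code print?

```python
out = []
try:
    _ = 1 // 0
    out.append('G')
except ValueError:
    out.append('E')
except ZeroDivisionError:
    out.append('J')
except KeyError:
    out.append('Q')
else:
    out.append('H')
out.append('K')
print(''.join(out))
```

Execution trace: 'J' (except ZeroDivisionError) → 'K' (after the try/except). Output: JK

Answer: JK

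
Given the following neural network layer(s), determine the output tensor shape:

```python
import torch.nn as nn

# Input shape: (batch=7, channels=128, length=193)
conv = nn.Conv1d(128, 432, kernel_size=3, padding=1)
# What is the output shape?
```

Input: (7, 128, 193) -> Output: (7, 432, 193)

Answer: (7, 432, 193)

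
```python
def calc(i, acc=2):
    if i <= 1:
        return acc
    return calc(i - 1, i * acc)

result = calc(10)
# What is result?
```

Accumulator trace (n, acc): (10, 2) -> (9, 20) -> (8, 180) -> (7, 1440) -> (6, 10080) -> (5, 60480) -> (4, 302400) -> (3, 1209600) -> (2, 3628800) -> (1, 7257600) -> return 7257600

Answer: 7257600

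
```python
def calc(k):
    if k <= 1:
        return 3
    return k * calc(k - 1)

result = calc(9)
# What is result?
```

calc(9) = 9 * 8 * 7 * 6 * 5 * 4 * 3 * 2 * 3 = 1088640

Answer: 1088640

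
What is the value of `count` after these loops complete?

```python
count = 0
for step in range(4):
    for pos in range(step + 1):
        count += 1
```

Triangle: 1 + 2 + ... + 4
`count` takes the values: 0 → 1 → 2 → 3 → 4 → 5 → 6 → 7 → 8 → 9 → 10

Answer: 10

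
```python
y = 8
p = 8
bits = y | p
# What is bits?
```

Trace:
`y = 8` → y = 8
`p = 8` → p = 8
`bits = y | p` → bits = 8
So bits = 8

Answer: 8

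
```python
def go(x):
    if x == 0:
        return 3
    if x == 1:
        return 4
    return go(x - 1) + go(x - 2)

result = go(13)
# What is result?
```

Build up from base cases: go(0)=3, go(1)=4, go(2)=7, go(3)=11, go(4)=18, go(5)=29, go(6)=47, ..., go(13)=1364

Answer: 1364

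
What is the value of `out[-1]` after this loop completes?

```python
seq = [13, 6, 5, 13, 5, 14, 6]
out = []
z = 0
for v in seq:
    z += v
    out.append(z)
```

Cumulative sum ends at 62
`out` takes the values: [] → [13] → [13, 19] → [13, 19, 24] → [13, 19, 24, 37] → [13, 19, 24, 37, 42] → [13, 19, 24, 37, 42, 56] → [13, 19, 24, 37, 42, 56, 62]
So `out[-1]` = 62

Answer: 62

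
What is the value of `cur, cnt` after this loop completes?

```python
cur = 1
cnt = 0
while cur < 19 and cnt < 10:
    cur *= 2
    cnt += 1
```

Double until >= 19 or 10 iterations
`cur, cnt` takes the values: (1, 0) → (2, 0) → (2, 1) → (4, 1) → (4, 2) → (8, 2) → (8, 3) → (16, 3) → (16, 4) → (32, 4) → (32, 5)

Answer: 32, 5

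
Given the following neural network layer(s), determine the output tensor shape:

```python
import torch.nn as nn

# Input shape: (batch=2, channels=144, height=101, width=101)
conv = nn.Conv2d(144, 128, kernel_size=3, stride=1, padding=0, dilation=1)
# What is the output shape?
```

Input: (2, 144, 101, 101) -> Output: (2, 128, 99, 99)

Answer: (2, 128, 99, 99)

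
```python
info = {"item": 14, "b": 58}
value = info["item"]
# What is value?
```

Trace:
`info = {"item": 14, "b": 58}` → info = {'item': 14, 'b': 58}
`value = info["item"]` → value = 14
So value = 14

Answer: 14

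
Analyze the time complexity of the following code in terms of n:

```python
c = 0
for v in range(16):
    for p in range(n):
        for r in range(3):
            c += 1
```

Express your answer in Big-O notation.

Each loop level contributes: 1 × n × 1. Multiplying the contributions gives O(n).

Answer: O(n)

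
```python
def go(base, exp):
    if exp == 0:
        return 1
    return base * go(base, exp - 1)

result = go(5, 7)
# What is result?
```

go(5, 7) = 5 * 5 * 5 * 5 * 5 * 5 * 5 = 78125

Answer: 78125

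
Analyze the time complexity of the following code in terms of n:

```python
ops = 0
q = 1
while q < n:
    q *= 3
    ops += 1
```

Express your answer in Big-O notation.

Each loop level contributes: log n. Multiplying the contributions gives O(log n).

Answer: O(log n)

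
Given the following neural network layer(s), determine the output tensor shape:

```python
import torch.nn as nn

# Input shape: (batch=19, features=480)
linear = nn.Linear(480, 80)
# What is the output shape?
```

Input: (19, 480) -> Output: (19, 80)

Answer: (19, 80)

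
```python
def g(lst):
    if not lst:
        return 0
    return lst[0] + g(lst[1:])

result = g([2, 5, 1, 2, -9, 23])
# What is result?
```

2 + 5 + 1 + 2 + (-9) + 23 + 0 = 24

Answer: 24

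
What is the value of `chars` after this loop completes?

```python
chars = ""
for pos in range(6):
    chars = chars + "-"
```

Repeat '-' 6 times
`chars` takes the values: "" → "-" → "--" → "---" → "----" → "-----" → "------"

Answer: "------"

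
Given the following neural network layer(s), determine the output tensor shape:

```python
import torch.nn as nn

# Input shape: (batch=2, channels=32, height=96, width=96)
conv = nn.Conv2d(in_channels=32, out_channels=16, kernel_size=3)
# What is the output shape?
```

Input: (2, 32, 96, 96) -> Output: (2, 16, 94, 94)

Answer: (2, 16, 94, 94)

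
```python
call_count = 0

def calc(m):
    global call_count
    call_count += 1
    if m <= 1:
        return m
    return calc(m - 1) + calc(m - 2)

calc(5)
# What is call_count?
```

Calls(m) = 1 + Calls(m-1) + Calls(m-2); Calls(0)=Calls(1)=1. For m=5 this gives 15.

Answer: 15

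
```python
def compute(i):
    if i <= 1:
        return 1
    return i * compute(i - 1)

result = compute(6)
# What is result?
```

compute(6) = 6 * 5 * 4 * 3 * 2 * 1 = 720

Answer: 720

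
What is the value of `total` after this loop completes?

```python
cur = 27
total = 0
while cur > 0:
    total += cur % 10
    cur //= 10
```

Sum digits of 27
`total` takes the values: 0 → 7 → 9

Answer: 9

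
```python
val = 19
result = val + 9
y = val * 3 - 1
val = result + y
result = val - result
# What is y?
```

Trace:
`val = 19` → val = 19
`result = val + 9` → result = 28
`y = val * 3 - 1` → y = 56
`val = result + y` → val = 84
`result = val - result` → result = 56
So y = 56

Answer: 56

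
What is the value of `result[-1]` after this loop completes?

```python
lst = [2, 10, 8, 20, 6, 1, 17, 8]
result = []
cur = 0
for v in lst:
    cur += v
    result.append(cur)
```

Cumulative sum ends at 72
`result` takes the values: [] → [2] → [2, 12] → [2, 12, 20] → [2, 12, 20, 40] → [2, 12, 20, 40, 46] → [2, 12, 20, 40, 46, 47] → [2, 12, 20, 40, 46, 47, 64] → [2, 12, 20, 40, 46, 47, 64, 72]
So `result[-1]` = 72

Answer: 72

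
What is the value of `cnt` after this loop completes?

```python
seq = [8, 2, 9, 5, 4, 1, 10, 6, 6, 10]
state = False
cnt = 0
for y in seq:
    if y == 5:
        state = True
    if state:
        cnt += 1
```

Count elements after first 5 in [8, 2, 9, 5, 4, 1, 10, 6, 6, 10]
`cnt` takes the values: 0 → 1 → 2 → 3 → 4 → 5 → 6 → 7

Answer: 7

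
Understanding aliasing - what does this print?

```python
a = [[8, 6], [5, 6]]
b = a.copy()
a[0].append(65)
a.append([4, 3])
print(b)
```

Key concept: shallow copy with nested lists.
Step by step:
`a = [[8, 6], [5, 6]]` → a = [[8, 6], [5, 6]]
`b = a.copy()` → b = [[8, 6], [5, 6]]
`a[0].append(65)` → a = [[8, 6, 65], [5, 6]]; b = [[8, 6, 65], [5, 6]]
`a.append([4, 3])` → a = [[8, 6, 65], [5, 6], [4, 3]]
`print(b)` → prints [[8, 6, 65], [5, 6]]

Answer: [[8, 6, 65], [5, 6]]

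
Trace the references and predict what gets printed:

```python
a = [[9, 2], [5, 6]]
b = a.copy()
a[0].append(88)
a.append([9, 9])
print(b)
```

Key concept: shallow copy with nested lists.
Step by step:
`a = [[9, 2], [5, 6]]` → a = [[9, 2], [5, 6]]
`b = a.copy()` → b = [[9, 2], [5, 6]]
`a[0].append(88)` → a = [[9, 2, 88], [5, 6]]; b = [[9, 2, 88], [5, 6]]
`a.append([9, 9])` → a = [[9, 2, 88], [5, 6], [9, 9]]
`print(b)` → prints [[9, 2, 88], [5, 6]]

Answer: [[9, 2, 88], [5, 6]]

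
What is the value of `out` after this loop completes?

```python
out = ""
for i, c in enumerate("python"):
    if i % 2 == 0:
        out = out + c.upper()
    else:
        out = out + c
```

Uppercase even positions in 'python'
`out` takes the values: "" → "P" → "Py" → "PyT" → "PyTh" → "PyThO" → "PyThOn"

Answer: "PyThOn"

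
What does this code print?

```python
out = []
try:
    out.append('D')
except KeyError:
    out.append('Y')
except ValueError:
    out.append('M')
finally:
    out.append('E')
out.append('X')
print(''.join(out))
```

Execution trace: 'D' (try body, no exception) → 'E' (finally) → 'X' (after the try/except). Output: DEX

Answer: DEX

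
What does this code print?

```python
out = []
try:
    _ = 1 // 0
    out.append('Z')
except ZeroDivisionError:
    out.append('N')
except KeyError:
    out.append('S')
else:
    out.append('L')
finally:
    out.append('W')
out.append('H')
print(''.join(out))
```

Execution trace: 'N' (except ZeroDivisionError) → 'W' (finally) → 'H' (after the try/except). Output: NWH

Answer: NWH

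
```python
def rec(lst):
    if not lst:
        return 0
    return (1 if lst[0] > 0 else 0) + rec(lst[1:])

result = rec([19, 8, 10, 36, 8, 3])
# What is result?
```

Count of positive elements in [19, 8, 10, 36, 8, 3] = 6

Answer: 6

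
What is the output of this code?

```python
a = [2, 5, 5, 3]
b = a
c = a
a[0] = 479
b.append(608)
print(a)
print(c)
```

Key concept: multiple aliases.
Step by step:
`a = [2, 5, 5, 3]` → a = [2, 5, 5, 3]
`b = a` → b = [2, 5, 5, 3] (same object as a)
`c = a` → c = [2, 5, 5, 3] (same object as a, b)
`a[0] = 479` → a = [479, 5, 5, 3] (same object as b, c); b = [479, 5, 5, 3] (same object as a, c); c = [479, 5, 5, 3] (same object as a, b)
`b.append(608)` → a = [479, 5, 5, 3, 608] (same object as b, c); b = [479, 5, 5, 3, 608] (same object as a, c); c = [479, 5, 5, 3, 608] (same object as a, b)
`print(a)` → prints [479, 5, 5, 3, 608]
`print(c)` → prints [479, 5, 5, 3, 608]

Answer:
[479, 5, 5, 3, 608]
[479, 5, 5, 3, 608]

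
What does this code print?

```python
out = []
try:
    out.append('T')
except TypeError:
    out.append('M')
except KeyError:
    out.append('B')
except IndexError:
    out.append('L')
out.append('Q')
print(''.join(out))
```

Execution trace: 'T' (try body, no exception) → 'Q' (after the try/except). Output: TQ

Answer: TQ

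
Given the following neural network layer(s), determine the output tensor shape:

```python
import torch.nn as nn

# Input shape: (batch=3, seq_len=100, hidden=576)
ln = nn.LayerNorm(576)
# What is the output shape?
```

Input: (3, 100, 576) -> Output: (3, 100, 576)

Answer: (3, 100, 576)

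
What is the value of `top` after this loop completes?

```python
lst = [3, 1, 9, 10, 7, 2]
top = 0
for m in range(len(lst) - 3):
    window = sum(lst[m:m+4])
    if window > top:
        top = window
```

Max sum of 4-element window in [3, 1, 9, 10, 7, 2]
`top` takes the values: 0 → 23 → 27 → 28

Answer: 28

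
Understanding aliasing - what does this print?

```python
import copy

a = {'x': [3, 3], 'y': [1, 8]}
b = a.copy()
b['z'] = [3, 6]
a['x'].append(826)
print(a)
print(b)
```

Key concept: shallow copy of dict with mutable values.
Step by step:
`a = {'x': [3, 3], 'y': [1, 8]}` → a = {'x': [3, 3], 'y': [1, 8]}
`b = a.copy()` → b = {'x': [3, 3], 'y': [1, 8]}
`b['z'] = [3, 6]` → b = {'x': [3, 3], 'y': [1, 8], 'z': [3, 6]}
`a['x'].append(826)` → a = {'x': [3, 3, 826], 'y': [1, 8]}; b = {'x': [3, 3, 826], 'y': [1, 8], 'z': [3, 6]}
`print(a)` → prints {'x': [3, 3, 826], 'y': [1, 8]}
`print(b)` → prints {'x': [3, 3, 826], 'y': [1, 8], 'z': [3, 6]}

Answer:
{'x': [3, 3, 826], 'y': [1, 8]}
{'x': [3, 3, 826], 'y': [1, 8], 'z': [3, 6]}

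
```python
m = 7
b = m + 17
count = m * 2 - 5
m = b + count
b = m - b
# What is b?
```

Trace:
`m = 7` → m = 7
`b = m + 17` → b = 24
`count = m * 2 - 5` → count = 9
`m = b + count` → m = 33
`b = m - b` → b = 9
So b = 9

Answer: 9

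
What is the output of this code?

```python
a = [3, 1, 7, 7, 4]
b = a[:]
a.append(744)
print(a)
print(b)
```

Key concept: slice [:] creates copy.
Step by step:
`a = [3, 1, 7, 7, 4]` → a = [3, 1, 7, 7, 4]
`b = a[:]` → b = [3, 1, 7, 7, 4]
`a.append(744)` → a = [3, 1, 7, 7, 4, 744]
`print(a)` → prints [3, 1, 7, 7, 4, 744]
`print(b)` → prints [3, 1, 7, 7, 4]

Answer:
[3, 1, 7, 7, 4, 744]
[3, 1, 7, 7, 4]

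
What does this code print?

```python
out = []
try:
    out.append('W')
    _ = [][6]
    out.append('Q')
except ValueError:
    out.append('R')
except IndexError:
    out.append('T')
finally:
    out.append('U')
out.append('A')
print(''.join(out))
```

Execution trace: 'W' (try body) → 'T' (except IndexError) → 'U' (finally) → 'A' (after the try/except). Output: WTUA

Answer: WTUA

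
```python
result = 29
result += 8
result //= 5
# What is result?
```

Trace:
`result = 29` → result = 29
`result += 8` → result = 37
`result //= 5` → result = 7
So result = 7

Answer: 7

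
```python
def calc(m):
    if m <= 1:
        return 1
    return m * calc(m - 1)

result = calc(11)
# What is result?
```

calc(11) = 11 * 10 * 9 * 8 * 7 * 6 * 5 * 4 * 3 * 2 * 1 = 39916800

Answer: 39916800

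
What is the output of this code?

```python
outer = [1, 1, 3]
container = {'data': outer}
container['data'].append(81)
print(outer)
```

Key concept: dict holds reference to list.
Step by step:
`outer = [1, 1, 3]` → outer = [1, 1, 3]
`container = {'data': outer}` → container = {'data': [1, 1, 3]}
`container['data'].append(81)` → outer = [1, 1, 3, 81]; container = {'data': [1, 1, 3, 81]}
`print(outer)` → prints [1, 1, 3, 81]

Answer: [1, 1, 3, 81]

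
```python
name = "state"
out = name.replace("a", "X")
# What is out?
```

Trace:
`name = "state"` → name = 'state'
`out = name.replace("a", "X")` → out = 'stXte'
So out = 'stXte'

Answer: 'stXte'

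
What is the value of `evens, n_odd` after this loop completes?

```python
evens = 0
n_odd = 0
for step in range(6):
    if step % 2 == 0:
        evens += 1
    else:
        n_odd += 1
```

Count evens and odds in range(6)
`evens, n_odd` takes the values: (0, 0) → (1, 0) → (1, 1) → (2, 1) → (2, 2) → (3, 2) → (3, 3)

Answer: 3, 3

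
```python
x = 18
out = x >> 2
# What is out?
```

Trace:
`x = 18` → x = 18
`out = x >> 2` → out = 4
So out = 4

Answer: 4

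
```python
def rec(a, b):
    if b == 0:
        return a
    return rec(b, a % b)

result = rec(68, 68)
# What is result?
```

rec(68, 68) -> rec(68, 0) -> 68

Answer: 68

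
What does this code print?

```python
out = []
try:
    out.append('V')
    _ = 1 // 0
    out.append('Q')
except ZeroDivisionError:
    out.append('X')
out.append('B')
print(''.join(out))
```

Execution trace: 'V' (try body) → 'X' (except ZeroDivisionError) → 'B' (after the try/except). Output: VXB

Answer: VXB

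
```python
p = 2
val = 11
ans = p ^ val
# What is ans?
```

Trace:
`p = 2` → p = 2
`val = 11` → val = 11
`ans = p ^ val` → ans = 9
So ans = 9

Answer: 9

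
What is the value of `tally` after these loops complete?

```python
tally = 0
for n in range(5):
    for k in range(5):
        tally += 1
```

5 * 5 = 25
`tally` takes the values: 0 → 1 → 2 → 3 → 4 → 5 → 6 → 7 → 8 → 9 → 10 → 11 → 12 → 13 → 14 → 15 → 16 → 17 → 18 → 19 → 20 → 21 → 22 → 23 → 24 → 25

Answer: 25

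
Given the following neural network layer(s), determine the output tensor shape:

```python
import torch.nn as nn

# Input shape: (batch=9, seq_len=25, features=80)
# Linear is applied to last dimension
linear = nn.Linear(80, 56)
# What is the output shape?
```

Input: (9, 25, 80) -> Output: (9, 25, 56)

Answer: (9, 25, 56)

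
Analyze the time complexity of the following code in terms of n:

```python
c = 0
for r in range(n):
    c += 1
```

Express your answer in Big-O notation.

Each loop level contributes: n. Multiplying the contributions gives O(n).

Answer: O(n)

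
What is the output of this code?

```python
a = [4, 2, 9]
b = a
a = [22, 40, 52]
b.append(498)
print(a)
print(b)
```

Key concept: rebinding vs mutation: a is rebound to a new list, b still points at the original.
Step by step:
`a = [4, 2, 9]` → a = [4, 2, 9]
`b = a` → b = [4, 2, 9] (same object as a)
`a = [22, 40, 52]` → a = [22, 40, 52]
`b.append(498)` → b = [4, 2, 9, 498]
`print(a)` → prints [22, 40, 52]
`print(b)` → prints [4, 2, 9, 498]

Answer:
[22, 40, 52]
[4, 2, 9, 498]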